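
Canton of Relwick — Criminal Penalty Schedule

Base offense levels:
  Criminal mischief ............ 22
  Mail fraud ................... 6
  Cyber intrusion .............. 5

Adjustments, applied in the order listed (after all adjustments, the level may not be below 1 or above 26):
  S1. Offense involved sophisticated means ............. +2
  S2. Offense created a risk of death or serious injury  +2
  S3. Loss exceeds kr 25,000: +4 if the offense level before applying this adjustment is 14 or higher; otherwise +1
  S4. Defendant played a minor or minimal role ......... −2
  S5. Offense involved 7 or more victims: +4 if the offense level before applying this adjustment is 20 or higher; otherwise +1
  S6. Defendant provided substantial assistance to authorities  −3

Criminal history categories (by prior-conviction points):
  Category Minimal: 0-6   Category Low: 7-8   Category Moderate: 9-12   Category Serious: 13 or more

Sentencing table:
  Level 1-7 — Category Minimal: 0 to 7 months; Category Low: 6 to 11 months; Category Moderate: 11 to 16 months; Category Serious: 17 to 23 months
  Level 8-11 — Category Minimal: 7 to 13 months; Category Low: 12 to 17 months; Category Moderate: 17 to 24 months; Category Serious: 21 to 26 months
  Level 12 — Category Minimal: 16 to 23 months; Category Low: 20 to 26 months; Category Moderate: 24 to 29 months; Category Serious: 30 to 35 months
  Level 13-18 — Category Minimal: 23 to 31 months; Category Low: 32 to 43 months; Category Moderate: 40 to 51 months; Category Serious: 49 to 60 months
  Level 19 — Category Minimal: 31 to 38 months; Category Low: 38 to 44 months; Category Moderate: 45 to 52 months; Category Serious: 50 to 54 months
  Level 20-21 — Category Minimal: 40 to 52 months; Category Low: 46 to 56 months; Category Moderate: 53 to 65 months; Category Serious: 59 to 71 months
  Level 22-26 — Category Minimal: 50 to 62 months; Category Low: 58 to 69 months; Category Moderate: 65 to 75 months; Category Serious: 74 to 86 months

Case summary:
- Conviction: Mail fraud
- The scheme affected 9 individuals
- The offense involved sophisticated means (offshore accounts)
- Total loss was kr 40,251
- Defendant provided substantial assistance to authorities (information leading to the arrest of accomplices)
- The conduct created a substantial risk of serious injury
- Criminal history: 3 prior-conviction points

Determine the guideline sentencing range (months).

7-13 months

Base offense level for mail fraud: 6.
S1 applies: 6 + 2 = 8.
S2 applies: 8 + 2 = 10.
S3 applies (level before this adjustment is 10 < 14, so +1): 10 + 1 = 11.
S5 applies (level before this adjustment is 11 < 20, so +1): 11 + 1 = 12.
S6 applies: 12 − 3 = 9.
Final offense level: 9.
Criminal history: 3 prior points → Category Minimal (0-6).
Level 9 falls in the 8-11 band.
Grid: Level 8-11 × Category Minimal = 7-13 months.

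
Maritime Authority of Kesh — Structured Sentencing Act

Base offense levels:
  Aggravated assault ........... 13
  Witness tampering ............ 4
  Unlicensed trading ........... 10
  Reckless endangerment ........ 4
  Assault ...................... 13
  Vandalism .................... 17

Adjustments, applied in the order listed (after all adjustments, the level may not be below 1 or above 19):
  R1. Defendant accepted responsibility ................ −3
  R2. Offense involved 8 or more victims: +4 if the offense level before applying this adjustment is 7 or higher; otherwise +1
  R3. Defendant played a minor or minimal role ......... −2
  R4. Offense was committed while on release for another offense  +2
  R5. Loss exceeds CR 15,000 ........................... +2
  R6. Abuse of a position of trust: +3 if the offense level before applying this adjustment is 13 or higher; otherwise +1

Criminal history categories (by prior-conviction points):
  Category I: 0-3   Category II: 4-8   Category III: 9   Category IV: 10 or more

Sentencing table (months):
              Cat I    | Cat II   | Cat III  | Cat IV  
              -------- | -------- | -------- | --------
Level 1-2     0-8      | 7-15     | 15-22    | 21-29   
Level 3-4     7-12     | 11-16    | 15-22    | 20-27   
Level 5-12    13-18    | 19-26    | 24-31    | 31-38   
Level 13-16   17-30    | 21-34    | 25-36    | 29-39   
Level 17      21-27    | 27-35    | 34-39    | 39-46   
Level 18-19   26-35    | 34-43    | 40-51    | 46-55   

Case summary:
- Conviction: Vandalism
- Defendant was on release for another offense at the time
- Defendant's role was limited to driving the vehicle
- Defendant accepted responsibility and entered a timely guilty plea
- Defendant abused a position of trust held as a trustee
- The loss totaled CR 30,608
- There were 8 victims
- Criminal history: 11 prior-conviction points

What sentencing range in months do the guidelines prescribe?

46-55 months

Base offense level for vandalism: 17.
R1 applies: 17 − 3 = 14.
R2 applies (level before this adjustment is 14 ≥ 7, so +4): 14 + 4 = 18.
R3 applies: 18 − 2 = 16.
R4 applies: 16 + 2 = 18.
R5 applies: 18 + 2 = 20.
R6 applies (level before this adjustment is 20 ≥ 13, so +3): 20 + 3 = 23.
Level 23 exceeds the maximum of 19; capped at 19.
Final offense level: 19.
Criminal history: 11 prior points → Category IV (10+).
Level 19 falls in the 18-19 band.
Grid: Level 18-19 × Category IV = 46-55 months.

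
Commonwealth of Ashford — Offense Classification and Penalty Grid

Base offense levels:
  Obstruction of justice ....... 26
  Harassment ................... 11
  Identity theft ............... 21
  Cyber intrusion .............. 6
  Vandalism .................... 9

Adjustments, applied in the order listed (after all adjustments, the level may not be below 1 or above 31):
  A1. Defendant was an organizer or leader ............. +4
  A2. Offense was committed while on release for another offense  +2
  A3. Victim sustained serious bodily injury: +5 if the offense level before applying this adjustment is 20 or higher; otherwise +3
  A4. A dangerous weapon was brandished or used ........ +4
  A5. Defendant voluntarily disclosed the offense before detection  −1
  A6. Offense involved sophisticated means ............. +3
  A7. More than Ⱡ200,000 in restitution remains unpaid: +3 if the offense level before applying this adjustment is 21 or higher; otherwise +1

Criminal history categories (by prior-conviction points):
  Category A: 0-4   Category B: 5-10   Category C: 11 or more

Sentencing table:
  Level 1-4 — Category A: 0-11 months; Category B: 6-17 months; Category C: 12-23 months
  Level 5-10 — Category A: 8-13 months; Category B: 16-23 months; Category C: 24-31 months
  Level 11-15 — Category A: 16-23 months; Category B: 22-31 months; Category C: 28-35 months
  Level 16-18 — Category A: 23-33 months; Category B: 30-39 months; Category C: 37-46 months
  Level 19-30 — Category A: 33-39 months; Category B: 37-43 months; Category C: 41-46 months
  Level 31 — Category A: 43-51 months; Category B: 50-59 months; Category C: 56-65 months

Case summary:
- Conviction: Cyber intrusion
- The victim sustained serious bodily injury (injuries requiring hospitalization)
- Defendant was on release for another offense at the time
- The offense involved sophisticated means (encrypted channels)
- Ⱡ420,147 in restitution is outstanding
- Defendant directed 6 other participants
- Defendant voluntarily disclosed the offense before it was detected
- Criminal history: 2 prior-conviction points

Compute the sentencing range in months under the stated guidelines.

23-33 months

Base offense level for cyber intrusion: 6.
A1 applies: 6 + 4 = 10.
A2 applies: 10 + 2 = 12.
A3 applies (level before this adjustment is 12 < 20, so +3): 12 + 3 = 15.
A4 does not apply.
A5 applies: 15 − 1 = 14.
A6 applies: 14 + 3 = 17.
A7 applies (level before this adjustment is 17 < 21, so +1): 17 + 1 = 18.
Final offense level: 18.
Criminal history: 2 prior points → Category A (0-4).
Level 18 falls in the 16-18 band.
Grid: Level 16-18 × Category A = 23-33 months.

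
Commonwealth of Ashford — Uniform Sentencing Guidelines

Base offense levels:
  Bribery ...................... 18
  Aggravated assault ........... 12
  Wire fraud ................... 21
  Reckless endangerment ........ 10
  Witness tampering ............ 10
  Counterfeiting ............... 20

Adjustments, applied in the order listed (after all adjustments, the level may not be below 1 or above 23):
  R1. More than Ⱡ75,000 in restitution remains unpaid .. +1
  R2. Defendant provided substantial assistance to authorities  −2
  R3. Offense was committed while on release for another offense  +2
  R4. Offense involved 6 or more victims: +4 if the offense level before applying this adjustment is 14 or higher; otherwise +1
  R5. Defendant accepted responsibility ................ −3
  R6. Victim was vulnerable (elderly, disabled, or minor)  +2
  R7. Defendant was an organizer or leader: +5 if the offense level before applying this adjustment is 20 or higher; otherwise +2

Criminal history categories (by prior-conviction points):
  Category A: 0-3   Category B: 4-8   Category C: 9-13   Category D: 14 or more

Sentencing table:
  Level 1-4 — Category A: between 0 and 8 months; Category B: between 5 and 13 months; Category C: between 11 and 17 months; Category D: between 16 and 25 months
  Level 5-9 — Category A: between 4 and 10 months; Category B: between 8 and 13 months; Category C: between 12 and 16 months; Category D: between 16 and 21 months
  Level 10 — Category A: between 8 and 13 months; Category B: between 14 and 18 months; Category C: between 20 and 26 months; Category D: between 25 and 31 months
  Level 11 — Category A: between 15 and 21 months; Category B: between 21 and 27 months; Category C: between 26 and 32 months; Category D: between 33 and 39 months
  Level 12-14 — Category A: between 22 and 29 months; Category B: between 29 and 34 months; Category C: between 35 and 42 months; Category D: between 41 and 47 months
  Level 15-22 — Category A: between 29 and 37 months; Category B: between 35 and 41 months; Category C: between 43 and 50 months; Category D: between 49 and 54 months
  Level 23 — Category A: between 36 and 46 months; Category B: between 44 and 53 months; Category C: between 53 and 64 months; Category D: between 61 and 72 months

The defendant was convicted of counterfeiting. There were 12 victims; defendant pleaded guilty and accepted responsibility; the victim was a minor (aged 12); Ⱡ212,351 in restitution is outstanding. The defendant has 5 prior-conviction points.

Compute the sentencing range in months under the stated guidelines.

44-53 months

Base offense level for counterfeiting: 20.
R1 applies: 20 + 1 = 21.
R4 applies (level before this adjustment is 21 ≥ 14, so +4): 21 + 4 = 25.
R5 applies: 25 − 3 = 22.
R6 applies: 22 + 2 = 24.
R7 does not apply.
Level 24 exceeds the maximum of 23; capped at 23.
Final offense level: 23.
Criminal history: 5 prior points → Category B (4-8).
Level 23 falls in the 23 band.
Grid: Level 23 × Category B = 44-53 months.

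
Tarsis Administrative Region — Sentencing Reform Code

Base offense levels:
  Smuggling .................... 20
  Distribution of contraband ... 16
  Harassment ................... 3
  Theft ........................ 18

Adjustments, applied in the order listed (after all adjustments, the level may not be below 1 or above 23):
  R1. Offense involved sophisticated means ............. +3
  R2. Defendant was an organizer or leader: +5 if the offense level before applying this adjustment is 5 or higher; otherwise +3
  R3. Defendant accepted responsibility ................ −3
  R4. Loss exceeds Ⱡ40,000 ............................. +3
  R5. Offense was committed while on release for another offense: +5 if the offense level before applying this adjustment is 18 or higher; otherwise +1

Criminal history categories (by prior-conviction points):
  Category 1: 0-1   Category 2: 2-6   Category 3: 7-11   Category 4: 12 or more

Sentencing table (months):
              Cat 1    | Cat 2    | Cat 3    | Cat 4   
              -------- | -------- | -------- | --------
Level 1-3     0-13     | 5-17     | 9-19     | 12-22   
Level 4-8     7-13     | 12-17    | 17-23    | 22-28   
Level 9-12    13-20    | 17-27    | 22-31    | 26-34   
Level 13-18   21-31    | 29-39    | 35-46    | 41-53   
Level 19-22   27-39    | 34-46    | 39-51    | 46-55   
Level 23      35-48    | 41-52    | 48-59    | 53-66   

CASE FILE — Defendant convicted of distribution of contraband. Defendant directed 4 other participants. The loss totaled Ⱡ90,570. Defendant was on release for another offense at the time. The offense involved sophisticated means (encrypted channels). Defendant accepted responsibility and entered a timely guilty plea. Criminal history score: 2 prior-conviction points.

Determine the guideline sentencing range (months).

Base offense level for distribution of contraband: 16.
R1 applies: 16 + 3 = 19.
R2 applies (level before this adjustment is 19 ≥ 5, so +5): 19 + 5 = 24.
R3 applies: 24 − 3 = 21.
R4 applies: 21 + 3 = 24.
R5 applies (level before this adjustment is 24 ≥ 18, so +5): 24 + 5 = 29.
Level 29 exceeds the maximum of 23; capped at 23.
Final offense level: 23.
Criminal history: 2 prior points → Category 2 (2-6).
Level 23 falls in the 23 band.
Grid: Level 23 × Category 2 = 41-52 months.

41-52 months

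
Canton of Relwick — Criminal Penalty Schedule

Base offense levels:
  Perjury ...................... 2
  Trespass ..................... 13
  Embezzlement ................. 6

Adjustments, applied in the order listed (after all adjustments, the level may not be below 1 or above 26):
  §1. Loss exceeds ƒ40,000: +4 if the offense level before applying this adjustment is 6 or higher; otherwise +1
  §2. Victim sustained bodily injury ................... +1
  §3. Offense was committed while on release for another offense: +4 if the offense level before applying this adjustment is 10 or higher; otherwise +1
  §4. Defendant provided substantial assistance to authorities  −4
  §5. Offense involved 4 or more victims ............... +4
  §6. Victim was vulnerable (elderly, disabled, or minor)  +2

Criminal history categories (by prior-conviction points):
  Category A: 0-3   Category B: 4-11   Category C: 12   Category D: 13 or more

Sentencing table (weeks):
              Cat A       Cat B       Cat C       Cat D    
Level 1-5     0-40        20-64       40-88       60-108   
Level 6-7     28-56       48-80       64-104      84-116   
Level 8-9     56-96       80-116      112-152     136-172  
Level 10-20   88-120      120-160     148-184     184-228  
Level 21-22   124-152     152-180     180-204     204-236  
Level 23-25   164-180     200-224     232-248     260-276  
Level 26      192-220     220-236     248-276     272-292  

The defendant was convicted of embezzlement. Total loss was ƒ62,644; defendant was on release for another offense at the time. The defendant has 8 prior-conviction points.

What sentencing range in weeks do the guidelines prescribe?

Base offense level for embezzlement: 6.
§1 applies (level before this adjustment is 6 ≥ 6, so +4): 6 + 4 = 10.
§3 applies (level before this adjustment is 10 ≥ 10, so +4): 10 + 4 = 14.
§6 does not apply.
Final offense level: 14.
Criminal history: 8 prior points → Category B (4-11).
Level 14 falls in the 10-20 band.
Grid: Level 10-20 × Category B = 120-160 weeks.

120-160 weeks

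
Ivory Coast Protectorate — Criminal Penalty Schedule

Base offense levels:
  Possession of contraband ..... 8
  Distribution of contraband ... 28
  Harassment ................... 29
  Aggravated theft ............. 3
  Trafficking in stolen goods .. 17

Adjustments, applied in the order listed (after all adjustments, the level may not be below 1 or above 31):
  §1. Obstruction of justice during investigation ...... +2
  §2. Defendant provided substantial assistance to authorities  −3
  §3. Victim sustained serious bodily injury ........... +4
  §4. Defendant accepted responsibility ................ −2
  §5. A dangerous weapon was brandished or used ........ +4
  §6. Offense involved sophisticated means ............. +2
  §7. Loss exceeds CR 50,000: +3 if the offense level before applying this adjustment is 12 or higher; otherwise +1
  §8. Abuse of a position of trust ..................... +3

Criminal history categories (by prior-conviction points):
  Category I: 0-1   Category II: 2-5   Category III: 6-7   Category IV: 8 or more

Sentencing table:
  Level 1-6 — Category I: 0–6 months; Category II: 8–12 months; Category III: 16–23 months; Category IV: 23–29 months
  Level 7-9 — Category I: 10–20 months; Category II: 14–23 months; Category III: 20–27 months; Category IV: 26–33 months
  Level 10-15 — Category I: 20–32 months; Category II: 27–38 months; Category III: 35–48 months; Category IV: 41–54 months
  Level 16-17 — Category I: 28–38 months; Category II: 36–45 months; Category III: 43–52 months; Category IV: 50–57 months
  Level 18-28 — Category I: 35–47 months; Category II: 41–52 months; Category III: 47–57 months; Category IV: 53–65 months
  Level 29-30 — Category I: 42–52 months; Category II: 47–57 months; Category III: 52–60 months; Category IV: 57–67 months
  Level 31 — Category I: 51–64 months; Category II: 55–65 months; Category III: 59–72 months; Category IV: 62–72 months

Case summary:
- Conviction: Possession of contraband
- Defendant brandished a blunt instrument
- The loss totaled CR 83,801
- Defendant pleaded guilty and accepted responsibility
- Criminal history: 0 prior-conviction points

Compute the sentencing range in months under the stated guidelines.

20-32 months

Base offense level for possession of contraband: 8.
§1 does not apply.
§4 applies: 8 − 2 = 6.
§5 applies: 6 + 4 = 10.
§7 applies (level before this adjustment is 10 < 12, so +1): 10 + 1 = 11.
§8 does not apply.
Final offense level: 11.
Criminal history: 0 prior points → Category I (0-1).
Level 11 falls in the 10-15 band.
Grid: Level 10-15 × Category I = 20-32 months.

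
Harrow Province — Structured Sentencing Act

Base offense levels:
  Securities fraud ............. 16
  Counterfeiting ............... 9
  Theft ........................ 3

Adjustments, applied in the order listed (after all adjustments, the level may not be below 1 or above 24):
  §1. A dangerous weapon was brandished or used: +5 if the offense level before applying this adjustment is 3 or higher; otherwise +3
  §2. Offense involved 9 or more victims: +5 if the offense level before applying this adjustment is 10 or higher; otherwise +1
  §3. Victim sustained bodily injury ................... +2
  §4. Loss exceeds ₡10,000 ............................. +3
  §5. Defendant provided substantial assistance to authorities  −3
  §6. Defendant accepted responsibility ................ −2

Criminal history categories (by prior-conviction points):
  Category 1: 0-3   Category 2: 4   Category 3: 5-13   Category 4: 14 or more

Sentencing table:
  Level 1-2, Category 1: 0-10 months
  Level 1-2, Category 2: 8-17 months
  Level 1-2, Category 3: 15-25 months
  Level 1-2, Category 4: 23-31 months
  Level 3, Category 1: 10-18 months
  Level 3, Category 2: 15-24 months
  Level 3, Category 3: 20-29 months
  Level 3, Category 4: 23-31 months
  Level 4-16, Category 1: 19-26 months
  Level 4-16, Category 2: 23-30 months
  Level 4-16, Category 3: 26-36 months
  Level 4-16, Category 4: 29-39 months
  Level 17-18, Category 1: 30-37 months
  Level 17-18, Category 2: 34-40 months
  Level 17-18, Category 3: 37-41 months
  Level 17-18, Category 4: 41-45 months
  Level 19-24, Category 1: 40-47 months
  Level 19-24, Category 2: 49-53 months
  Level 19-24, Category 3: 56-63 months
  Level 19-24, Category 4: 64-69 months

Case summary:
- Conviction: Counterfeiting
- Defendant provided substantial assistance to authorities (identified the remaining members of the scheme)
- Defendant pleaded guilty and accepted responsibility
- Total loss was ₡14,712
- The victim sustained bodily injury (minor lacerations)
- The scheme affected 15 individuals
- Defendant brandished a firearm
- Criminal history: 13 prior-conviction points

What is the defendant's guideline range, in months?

56-63 months

Base offense level for counterfeiting: 9.
§1 applies (level before this adjustment is 9 ≥ 3, so +5): 9 + 5 = 14.
§2 applies (level before this adjustment is 14 ≥ 10, so +5): 14 + 5 = 19.
§3 applies: 19 + 2 = 21.
§4 applies: 21 + 3 = 24.
§5 applies: 24 − 3 = 21.
§6 applies: 21 − 2 = 19.
Final offense level: 19.
Criminal history: 13 prior points → Category 3 (5-13).
Level 19 falls in the 19-24 band.
Grid: Level 19-24 × Category 3 = 56-63 months.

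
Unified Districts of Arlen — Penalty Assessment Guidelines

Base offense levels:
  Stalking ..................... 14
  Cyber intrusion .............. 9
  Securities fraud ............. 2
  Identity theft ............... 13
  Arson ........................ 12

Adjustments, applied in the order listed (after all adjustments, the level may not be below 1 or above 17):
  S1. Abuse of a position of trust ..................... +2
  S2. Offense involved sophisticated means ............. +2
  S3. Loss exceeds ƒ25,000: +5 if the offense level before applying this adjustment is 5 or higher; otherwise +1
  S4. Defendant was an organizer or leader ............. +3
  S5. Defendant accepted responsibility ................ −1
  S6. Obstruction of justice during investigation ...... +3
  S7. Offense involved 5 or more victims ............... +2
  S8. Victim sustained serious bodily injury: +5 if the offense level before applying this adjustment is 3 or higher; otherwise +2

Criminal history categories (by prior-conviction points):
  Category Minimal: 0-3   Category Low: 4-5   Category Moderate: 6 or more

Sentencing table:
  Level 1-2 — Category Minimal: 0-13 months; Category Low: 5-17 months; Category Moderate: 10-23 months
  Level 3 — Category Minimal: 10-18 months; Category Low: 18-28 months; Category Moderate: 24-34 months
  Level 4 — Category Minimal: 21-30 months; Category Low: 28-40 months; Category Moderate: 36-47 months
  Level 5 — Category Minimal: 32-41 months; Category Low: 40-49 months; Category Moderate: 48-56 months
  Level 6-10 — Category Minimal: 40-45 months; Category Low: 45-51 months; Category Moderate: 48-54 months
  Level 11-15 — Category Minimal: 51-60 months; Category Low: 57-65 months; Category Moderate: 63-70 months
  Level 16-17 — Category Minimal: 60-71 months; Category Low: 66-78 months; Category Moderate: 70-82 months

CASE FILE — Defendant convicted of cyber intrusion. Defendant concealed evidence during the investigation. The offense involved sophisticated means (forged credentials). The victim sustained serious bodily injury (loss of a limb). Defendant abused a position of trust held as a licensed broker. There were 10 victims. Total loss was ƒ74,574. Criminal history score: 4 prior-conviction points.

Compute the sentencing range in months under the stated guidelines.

Base offense level for cyber intrusion: 9.
S1 applies: 9 + 2 = 11.
S2 applies: 11 + 2 = 13.
S3 applies (level before this adjustment is 13 ≥ 5, so +5): 13 + 5 = 18.
S6 applies: 18 + 3 = 21.
S7 applies: 21 + 2 = 23.
S8 applies (level before this adjustment is 23 ≥ 3, so +5): 23 + 5 = 28.
Level 28 exceeds the maximum of 17; capped at 17.
Final offense level: 17.
Criminal history: 4 prior points → Category Low (4-5).
Level 17 falls in the 16-17 band.
Grid: Level 16-17 × Category Low = 66-78 months.

66-78 months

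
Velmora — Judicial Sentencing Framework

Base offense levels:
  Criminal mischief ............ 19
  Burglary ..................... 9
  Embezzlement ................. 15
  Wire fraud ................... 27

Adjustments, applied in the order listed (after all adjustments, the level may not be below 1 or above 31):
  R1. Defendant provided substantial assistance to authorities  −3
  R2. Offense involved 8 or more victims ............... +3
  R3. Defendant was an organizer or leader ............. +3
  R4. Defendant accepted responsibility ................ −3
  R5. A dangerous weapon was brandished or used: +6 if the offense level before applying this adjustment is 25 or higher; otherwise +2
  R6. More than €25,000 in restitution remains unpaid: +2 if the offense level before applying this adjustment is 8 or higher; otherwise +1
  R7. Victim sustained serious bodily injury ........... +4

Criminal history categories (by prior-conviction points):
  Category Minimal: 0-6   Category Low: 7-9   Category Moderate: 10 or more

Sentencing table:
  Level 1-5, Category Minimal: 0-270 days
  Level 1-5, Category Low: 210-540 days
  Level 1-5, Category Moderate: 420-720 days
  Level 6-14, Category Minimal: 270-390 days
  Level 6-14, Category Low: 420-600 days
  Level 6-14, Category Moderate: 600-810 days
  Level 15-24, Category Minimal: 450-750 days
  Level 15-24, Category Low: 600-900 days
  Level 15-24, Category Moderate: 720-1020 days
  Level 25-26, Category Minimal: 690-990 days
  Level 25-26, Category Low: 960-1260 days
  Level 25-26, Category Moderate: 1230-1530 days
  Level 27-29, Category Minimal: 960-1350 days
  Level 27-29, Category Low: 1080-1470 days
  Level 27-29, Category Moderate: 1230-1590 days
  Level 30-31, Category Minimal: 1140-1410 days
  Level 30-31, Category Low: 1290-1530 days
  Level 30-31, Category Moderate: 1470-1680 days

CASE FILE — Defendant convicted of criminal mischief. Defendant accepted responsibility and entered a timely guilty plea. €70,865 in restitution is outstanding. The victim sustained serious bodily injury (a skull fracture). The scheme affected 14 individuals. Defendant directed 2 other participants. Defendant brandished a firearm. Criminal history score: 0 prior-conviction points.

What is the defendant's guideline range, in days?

Base offense level for criminal mischief: 19.
R2 applies: 19 + 3 = 22.
R3 applies: 22 + 3 = 25.
R4 applies: 25 − 3 = 22.
R5 applies (level before this adjustment is 22 < 25, so +2): 22 + 2 = 24.
R6 applies (level before this adjustment is 24 ≥ 8, so +2): 24 + 2 = 26.
R7 applies: 26 + 4 = 30.
Final offense level: 30.
Criminal history: 0 prior points → Category Minimal (0-6).
Level 30 falls in the 30-31 band.
Grid: Level 30-31 × Category Minimal = 1140-1410 days.

1140-1410 days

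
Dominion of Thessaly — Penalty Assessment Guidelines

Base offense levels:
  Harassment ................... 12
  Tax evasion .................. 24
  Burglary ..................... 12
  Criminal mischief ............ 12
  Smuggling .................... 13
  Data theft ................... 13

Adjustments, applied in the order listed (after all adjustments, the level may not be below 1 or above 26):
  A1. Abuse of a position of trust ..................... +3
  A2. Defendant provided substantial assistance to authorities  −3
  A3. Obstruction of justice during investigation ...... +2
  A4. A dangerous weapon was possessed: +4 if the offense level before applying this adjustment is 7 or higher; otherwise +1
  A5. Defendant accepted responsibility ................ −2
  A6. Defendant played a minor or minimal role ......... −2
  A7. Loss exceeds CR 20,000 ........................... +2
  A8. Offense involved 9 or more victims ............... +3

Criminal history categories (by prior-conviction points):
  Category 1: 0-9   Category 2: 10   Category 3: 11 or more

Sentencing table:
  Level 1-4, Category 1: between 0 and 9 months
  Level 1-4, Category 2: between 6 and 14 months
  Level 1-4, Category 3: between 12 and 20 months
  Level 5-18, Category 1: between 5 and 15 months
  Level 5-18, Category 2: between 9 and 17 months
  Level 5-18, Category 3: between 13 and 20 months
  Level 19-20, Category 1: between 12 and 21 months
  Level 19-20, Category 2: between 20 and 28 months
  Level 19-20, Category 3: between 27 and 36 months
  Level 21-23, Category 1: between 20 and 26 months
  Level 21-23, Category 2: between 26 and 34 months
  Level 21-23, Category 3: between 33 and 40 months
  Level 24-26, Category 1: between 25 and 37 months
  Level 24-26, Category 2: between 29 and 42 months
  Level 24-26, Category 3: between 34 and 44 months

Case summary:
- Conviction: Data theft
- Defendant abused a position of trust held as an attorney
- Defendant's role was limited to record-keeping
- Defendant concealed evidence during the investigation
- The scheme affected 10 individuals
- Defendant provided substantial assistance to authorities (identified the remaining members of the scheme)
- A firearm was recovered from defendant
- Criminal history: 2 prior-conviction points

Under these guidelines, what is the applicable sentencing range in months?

12-21 months

Base offense level for data theft: 13.
A1 applies: 13 + 3 = 16.
A2 applies: 16 − 3 = 13.
A3 applies: 13 + 2 = 15.
A4 applies (level before this adjustment is 15 ≥ 7, so +4): 15 + 4 = 19.
A5 does not apply.
A6 applies: 19 − 2 = 17.
A7 does not apply.
A8 applies: 17 + 3 = 20.
Final offense level: 20.
Criminal history: 2 prior points → Category 1 (0-9).
Level 20 falls in the 19-20 band.
Grid: Level 19-20 × Category 1 = 12-21 months.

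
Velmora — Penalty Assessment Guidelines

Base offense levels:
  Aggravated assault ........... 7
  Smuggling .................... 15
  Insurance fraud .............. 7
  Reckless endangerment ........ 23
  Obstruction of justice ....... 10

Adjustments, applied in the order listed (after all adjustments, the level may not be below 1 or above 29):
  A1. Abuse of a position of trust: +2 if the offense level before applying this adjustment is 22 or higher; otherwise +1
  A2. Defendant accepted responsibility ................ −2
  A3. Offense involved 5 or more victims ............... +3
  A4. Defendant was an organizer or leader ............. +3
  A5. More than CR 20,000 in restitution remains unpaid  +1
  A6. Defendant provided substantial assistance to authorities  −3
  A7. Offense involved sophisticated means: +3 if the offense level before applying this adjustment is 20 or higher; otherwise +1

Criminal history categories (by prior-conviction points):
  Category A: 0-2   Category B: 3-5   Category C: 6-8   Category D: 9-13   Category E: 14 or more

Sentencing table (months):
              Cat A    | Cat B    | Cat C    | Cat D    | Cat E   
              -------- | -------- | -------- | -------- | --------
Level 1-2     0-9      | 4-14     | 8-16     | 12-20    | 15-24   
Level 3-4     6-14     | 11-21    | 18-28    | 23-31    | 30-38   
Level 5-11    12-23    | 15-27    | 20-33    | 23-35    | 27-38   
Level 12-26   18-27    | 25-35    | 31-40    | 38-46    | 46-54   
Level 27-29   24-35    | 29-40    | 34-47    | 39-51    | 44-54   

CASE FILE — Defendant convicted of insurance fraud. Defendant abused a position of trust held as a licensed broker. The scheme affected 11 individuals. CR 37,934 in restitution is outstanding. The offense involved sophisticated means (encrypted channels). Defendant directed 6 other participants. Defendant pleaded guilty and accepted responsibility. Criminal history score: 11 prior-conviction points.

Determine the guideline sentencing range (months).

38-46 months

Base offense level for insurance fraud: 7.
A1 applies (level before this adjustment is 7 < 22, so +1): 7 + 1 = 8.
A2 applies: 8 − 2 = 6.
A3 applies: 6 + 3 = 9.
A4 applies: 9 + 3 = 12.
A5 applies: 12 + 1 = 13.
A7 applies (level before this adjustment is 13 < 20, so +1): 13 + 1 = 14.
Final offense level: 14.
Criminal history: 11 prior points → Category D (9-13).
Level 14 falls in the 12-26 band.
Grid: Level 12-26 × Category D = 38-46 months.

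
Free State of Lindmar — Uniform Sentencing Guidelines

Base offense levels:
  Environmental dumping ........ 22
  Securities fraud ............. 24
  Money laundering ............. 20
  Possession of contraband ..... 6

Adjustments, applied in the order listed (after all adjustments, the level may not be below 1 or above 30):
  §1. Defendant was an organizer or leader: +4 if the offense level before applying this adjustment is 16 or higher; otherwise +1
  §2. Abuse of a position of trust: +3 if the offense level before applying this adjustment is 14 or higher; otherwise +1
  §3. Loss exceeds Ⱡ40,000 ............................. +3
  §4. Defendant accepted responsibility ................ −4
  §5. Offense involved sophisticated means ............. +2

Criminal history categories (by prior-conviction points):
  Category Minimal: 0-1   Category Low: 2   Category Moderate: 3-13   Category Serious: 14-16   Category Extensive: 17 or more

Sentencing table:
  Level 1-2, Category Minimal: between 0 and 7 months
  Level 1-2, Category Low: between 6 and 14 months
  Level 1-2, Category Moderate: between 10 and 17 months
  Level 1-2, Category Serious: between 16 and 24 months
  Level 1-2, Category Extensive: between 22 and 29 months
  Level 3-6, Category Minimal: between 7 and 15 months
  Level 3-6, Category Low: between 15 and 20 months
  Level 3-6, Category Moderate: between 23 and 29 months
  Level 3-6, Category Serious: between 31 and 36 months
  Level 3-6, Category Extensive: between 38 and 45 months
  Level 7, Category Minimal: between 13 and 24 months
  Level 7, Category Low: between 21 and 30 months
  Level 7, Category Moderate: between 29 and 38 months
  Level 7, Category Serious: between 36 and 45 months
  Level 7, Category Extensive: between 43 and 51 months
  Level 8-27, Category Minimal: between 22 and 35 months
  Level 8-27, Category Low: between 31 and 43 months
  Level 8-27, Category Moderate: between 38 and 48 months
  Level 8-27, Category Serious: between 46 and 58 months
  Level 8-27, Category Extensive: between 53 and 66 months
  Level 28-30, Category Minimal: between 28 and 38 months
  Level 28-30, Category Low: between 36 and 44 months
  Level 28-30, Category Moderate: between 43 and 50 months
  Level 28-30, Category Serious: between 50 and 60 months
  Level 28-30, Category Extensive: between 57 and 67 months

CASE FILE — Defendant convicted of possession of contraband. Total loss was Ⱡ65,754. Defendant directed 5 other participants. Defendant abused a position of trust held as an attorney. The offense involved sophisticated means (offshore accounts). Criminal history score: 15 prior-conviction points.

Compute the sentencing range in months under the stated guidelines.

Base offense level for possession of contraband: 6.
§1 applies (level before this adjustment is 6 < 16, so +1): 6 + 1 = 7.
§2 applies (level before this adjustment is 7 < 14, so +1): 7 + 1 = 8.
§3 applies: 8 + 3 = 11.
§5 applies: 11 + 2 = 13.
Final offense level: 13.
Criminal history: 15 prior points → Category Serious (14-16).
Level 13 falls in the 8-27 band.
Grid: Level 8-27 × Category Serious = 46-58 months.

46-58 months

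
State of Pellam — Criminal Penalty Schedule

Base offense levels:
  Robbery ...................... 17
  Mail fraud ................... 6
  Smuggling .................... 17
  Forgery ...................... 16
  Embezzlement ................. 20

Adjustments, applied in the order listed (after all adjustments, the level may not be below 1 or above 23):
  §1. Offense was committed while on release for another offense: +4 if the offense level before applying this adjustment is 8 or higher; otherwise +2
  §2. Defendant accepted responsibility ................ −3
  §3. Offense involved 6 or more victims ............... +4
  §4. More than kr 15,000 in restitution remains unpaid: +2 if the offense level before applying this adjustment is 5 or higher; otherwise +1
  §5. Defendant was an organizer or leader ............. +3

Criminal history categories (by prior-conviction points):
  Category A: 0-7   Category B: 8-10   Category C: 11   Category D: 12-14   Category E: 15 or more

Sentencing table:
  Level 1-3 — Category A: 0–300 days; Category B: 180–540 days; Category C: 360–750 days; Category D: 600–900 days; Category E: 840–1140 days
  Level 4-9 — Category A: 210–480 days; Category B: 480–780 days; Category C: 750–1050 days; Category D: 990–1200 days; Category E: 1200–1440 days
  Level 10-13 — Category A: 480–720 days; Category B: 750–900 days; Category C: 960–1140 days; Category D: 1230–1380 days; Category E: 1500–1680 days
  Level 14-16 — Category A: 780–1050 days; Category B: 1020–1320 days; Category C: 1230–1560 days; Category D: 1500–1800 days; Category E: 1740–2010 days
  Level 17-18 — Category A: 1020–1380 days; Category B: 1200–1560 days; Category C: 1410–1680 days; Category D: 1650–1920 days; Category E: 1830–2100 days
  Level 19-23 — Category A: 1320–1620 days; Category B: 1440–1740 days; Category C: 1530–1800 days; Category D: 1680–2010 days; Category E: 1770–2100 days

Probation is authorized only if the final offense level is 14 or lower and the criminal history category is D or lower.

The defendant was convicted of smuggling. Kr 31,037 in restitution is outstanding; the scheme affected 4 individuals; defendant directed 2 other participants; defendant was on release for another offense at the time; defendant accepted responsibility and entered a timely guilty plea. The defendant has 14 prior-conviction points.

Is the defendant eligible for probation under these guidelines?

Base offense level for smuggling: 17.
§1 applies (level before this adjustment is 17 ≥ 8, so +4): 17 + 4 = 21.
§2 applies: 21 − 3 = 18.
§3 does not apply.
§4 applies (level before this adjustment is 18 ≥ 5, so +2): 18 + 2 = 20.
§5 applies: 20 + 3 = 23.
Final offense level: 23.
Criminal history: 14 prior points → Category D (12-14).
Level 23 falls in the 19-23 band.
Grid: Level 19-23 × Category D = 1680-2010 days.
Probation check: level 23 > 14 and category D ≤ D → not eligible.

No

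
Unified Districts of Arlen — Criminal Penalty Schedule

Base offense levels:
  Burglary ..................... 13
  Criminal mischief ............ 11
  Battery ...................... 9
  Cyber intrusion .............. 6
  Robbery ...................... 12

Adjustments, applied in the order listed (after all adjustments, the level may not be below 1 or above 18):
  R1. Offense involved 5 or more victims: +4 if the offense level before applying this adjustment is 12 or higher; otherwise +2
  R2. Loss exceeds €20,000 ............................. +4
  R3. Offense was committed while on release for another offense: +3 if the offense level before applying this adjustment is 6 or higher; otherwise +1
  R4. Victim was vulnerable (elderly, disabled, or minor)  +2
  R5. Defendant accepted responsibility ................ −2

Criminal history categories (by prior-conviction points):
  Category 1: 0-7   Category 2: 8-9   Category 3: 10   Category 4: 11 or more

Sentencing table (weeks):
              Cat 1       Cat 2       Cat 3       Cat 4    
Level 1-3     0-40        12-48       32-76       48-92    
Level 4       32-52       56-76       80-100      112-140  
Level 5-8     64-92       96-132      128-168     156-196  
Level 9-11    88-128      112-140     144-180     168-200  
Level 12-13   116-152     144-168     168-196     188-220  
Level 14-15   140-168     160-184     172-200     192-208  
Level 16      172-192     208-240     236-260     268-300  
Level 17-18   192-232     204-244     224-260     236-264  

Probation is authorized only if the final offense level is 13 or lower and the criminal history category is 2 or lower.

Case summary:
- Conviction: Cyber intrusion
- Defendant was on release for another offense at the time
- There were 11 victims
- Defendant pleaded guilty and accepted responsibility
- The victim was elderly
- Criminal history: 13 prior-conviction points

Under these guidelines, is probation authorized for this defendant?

Base offense level for cyber intrusion: 6.
R1 applies (level before this adjustment is 6 < 12, so +2): 6 + 2 = 8.
R3 applies (level before this adjustment is 8 ≥ 6, so +3): 8 + 3 = 11.
R4 applies: 11 + 2 = 13.
R5 applies: 13 − 2 = 11.
Final offense level: 11.
Criminal history: 13 prior points → Category 4 (11+).
Level 11 falls in the 9-11 band.
Grid: Level 9-11 × Category 4 = 168-200 weeks.
Probation check: level 11 ≤ 13 and category 4 > 2 → not eligible.

No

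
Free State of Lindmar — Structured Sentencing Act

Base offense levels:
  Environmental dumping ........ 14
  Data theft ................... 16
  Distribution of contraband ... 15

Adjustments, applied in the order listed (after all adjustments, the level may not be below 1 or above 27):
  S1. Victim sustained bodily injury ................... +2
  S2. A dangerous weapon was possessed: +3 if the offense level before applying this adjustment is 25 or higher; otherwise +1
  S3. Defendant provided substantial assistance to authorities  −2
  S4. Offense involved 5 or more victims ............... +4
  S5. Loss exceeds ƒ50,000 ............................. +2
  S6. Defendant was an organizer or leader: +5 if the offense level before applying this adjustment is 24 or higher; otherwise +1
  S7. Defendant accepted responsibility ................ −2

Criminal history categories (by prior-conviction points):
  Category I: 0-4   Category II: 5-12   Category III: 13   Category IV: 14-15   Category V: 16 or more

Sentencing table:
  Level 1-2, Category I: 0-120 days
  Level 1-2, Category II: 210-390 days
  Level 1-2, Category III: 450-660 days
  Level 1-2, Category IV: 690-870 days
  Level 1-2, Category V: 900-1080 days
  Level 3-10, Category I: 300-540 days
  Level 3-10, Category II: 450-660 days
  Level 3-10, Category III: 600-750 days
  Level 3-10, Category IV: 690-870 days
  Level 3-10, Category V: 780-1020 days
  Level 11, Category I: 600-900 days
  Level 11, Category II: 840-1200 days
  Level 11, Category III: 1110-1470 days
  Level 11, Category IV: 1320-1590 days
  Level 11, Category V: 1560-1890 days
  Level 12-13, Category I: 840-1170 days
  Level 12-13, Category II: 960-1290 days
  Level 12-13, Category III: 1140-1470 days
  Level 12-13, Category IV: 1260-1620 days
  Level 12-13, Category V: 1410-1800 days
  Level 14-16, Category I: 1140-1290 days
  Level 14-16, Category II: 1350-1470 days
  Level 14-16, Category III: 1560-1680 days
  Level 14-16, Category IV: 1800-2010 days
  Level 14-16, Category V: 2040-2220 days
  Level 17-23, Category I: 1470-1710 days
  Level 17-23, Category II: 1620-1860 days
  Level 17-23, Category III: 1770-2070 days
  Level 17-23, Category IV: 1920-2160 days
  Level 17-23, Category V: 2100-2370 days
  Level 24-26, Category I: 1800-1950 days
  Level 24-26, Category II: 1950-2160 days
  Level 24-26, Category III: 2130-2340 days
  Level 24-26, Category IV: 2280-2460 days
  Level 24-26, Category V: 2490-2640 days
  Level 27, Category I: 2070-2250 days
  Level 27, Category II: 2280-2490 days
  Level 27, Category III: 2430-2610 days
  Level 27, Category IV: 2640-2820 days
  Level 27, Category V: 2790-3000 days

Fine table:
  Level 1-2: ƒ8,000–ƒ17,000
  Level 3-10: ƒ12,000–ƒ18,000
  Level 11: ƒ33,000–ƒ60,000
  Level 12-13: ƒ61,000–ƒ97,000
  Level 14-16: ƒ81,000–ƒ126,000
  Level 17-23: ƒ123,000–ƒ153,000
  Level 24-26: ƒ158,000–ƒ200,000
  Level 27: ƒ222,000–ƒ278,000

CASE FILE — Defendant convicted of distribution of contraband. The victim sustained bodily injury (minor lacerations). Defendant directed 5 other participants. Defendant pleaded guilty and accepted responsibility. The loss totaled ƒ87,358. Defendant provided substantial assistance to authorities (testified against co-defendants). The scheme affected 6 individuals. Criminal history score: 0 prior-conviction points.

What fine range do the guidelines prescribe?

ƒ123,000–ƒ153,000

Base offense level for distribution of contraband: 15.
S1 applies: 15 + 2 = 17.
S3 applies: 17 − 2 = 15.
S4 applies: 15 + 4 = 19.
S5 applies: 19 + 2 = 21.
S6 applies (level before this adjustment is 21 < 24, so +1): 21 + 1 = 22.
S7 applies: 22 − 2 = 20.
Final offense level: 20.
Level 20 falls in the 17-23 band.
Fine table: Level 17-23 → ƒ123,000–ƒ153,000.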